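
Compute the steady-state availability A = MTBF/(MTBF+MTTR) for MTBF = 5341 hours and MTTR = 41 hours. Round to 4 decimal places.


MTBF = 5341
MTTR = 41
MTBF + MTTR = 5382
A = 5341 / 5382
A = 0.9924

0.9924


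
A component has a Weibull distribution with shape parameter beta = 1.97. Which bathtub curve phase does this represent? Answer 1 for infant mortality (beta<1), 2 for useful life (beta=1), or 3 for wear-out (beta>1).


beta = 1.97
Compare beta to 1:
beta < 1 => infant mortality (phase 1)
beta = 1 => useful life (phase 2)
beta > 1 => wear-out (phase 3)
Since beta = 1.97, this is wear-out (increasing failure rate)
Phase = 3

3


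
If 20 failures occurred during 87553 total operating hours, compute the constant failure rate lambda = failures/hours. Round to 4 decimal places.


failures = 20
total_hours = 87553
lambda = 20 / 87553
lambda = 0.0002

0.0002


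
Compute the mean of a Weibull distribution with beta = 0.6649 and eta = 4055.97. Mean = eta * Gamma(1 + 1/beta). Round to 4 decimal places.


beta = 0.6649, eta = 4055.97
1/beta = 1.504
1 + 1/beta = 2.504
Gamma(2.504) = 1.3331
Mean = 4055.97 * 1.3331
Mean = 5406.9173

5406.9173


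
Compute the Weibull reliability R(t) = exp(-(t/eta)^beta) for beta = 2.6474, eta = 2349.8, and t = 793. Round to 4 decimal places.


beta = 2.6474, eta = 2349.8, t = 793
t/eta = 793 / 2349.8 = 0.3375
(t/eta)^beta = 0.3375^2.6474 = 0.0564
R(t) = exp(-0.0564)
R(t) = 0.9452

0.9452


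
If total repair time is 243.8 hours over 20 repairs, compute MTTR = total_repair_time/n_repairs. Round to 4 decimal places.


total_repair_time = 243.8
n_repairs = 20
MTTR = 243.8 / 20
MTTR = 12.19

12.19


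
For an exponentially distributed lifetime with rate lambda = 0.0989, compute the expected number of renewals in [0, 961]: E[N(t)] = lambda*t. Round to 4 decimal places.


lambda = 0.0989
t = 961
E[N(t)] = lambda * t
E[N(t)] = 0.0989 * 961
E[N(t)] = 95.0429

95.0429


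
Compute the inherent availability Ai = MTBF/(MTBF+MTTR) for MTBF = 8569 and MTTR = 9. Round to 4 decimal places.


MTBF = 8569
MTTR = 9
MTBF + MTTR = 8578
Ai = 8569 / 8578
Ai = 0.999

0.999


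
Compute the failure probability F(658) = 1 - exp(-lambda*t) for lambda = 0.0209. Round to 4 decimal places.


lambda = 0.0209, t = 658
lambda * t = 13.7522
exp(-13.7522) = 0.0
F(t) = 1 - 0.0
F(t) = 1.0

1.0


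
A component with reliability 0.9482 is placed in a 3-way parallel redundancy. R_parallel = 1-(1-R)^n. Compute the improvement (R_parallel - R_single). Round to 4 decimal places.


R_single = 0.9482, n = 3
1 - R_single = 0.0518
(1 - R_single)^n = 0.0518^3 = 0.0001
R_parallel = 1 - 0.0001 = 0.9999
Improvement = 0.9999 - 0.9482
Improvement = 0.0517

0.0517


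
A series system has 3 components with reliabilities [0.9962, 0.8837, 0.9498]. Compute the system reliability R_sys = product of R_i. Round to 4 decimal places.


Components: [0.9962, 0.8837, 0.9498]
After component 1 (R=0.9962): product = 0.9962
After component 2 (R=0.8837): product = 0.8803
After component 3 (R=0.9498): product = 0.8361
R_sys = 0.8361

0.8361


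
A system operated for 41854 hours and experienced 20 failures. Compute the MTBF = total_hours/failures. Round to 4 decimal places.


total_hours = 41854
failures = 20
MTBF = 41854 / 20
MTBF = 2092.7

2092.7


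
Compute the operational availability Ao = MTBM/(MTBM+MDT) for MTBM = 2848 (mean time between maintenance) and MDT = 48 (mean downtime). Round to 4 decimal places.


MTBM = 2848
MDT = 48
MTBM + MDT = 2896
Ao = 2848 / 2896
Ao = 0.9834

0.9834


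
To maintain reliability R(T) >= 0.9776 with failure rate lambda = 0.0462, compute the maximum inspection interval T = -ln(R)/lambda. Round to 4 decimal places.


R_target = 0.9776
lambda = 0.0462
-ln(0.9776) = 0.0227
T = 0.0227 / 0.0462
T = 0.4904

0.4904


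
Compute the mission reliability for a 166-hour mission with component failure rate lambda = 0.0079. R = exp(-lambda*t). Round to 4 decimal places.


lambda = 0.0079
mission_time = 166
lambda * t = 0.0079 * 166 = 1.3114
R = exp(-1.3114)
R = 0.2694

0.2694


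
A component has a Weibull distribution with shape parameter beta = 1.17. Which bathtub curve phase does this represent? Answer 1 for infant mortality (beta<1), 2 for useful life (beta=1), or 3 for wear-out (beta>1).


beta = 1.17
Compare beta to 1:
beta < 1 => infant mortality (phase 1)
beta = 1 => useful life (phase 2)
beta > 1 => wear-out (phase 3)
Since beta = 1.17, this is wear-out (increasing failure rate)
Phase = 3

3


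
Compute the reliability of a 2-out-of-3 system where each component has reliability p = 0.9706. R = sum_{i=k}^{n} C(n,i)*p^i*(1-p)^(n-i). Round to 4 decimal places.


k = 2, n = 3, p = 0.9706
i=2: C(3,2)=3 * 0.9706^2 * 0.0294^1 = 0.0831
i=3: C(3,3)=1 * 0.9706^3 * 0.0294^0 = 0.9144
R = sum of terms = 0.9975

0.9975


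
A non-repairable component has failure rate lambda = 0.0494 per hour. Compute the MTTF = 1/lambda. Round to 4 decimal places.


lambda = 0.0494
MTTF = 1 / 0.0494
MTTF = 20.2429

20.2429


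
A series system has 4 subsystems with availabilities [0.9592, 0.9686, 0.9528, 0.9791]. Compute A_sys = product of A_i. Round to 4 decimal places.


Subsystems: [0.9592, 0.9686, 0.9528, 0.9791]
After subsystem 1 (A=0.9592): product = 0.9592
After subsystem 2 (A=0.9686): product = 0.9291
After subsystem 3 (A=0.9528): product = 0.8852
After subsystem 4 (A=0.9791): product = 0.8667
A_sys = 0.8667

0.8667


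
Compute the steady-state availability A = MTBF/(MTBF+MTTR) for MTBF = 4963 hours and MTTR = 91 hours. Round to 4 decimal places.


MTBF = 4963
MTTR = 91
MTBF + MTTR = 5054
A = 4963 / 5054
A = 0.982

0.982


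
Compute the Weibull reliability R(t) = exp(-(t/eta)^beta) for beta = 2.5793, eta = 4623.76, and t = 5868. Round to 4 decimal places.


beta = 2.5793, eta = 4623.76, t = 5868
t/eta = 5868 / 4623.76 = 1.2691
(t/eta)^beta = 1.2691^2.5793 = 1.849
R(t) = exp(-1.849)
R(t) = 0.1574

0.1574


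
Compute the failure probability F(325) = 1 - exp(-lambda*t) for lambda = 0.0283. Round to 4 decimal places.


lambda = 0.0283, t = 325
lambda * t = 9.1975
exp(-9.1975) = 0.0001
F(t) = 1 - 0.0001
F(t) = 0.9999

0.9999


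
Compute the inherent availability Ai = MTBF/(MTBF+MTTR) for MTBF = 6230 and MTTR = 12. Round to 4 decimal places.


MTBF = 6230
MTTR = 12
MTBF + MTTR = 6242
Ai = 6230 / 6242
Ai = 0.9981

0.9981


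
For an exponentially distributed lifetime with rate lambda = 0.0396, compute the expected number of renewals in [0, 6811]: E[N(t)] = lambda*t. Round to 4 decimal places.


lambda = 0.0396
t = 6811
E[N(t)] = lambda * t
E[N(t)] = 0.0396 * 6811
E[N(t)] = 269.7156

269.7156


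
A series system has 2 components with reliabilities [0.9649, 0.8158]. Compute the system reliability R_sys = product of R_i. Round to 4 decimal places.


Components: [0.9649, 0.8158]
After component 1 (R=0.9649): product = 0.9649
After component 2 (R=0.8158): product = 0.7872
R_sys = 0.7872

0.7872


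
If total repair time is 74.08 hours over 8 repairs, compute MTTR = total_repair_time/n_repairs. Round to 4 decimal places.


total_repair_time = 74.08
n_repairs = 8
MTTR = 74.08 / 8
MTTR = 9.26

9.26


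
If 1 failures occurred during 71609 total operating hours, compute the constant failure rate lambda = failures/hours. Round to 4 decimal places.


failures = 1
total_hours = 71609
lambda = 1 / 71609
lambda = 0.0

0.0


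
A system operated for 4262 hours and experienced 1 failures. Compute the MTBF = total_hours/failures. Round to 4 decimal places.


total_hours = 4262
failures = 1
MTBF = 4262 / 1
MTBF = 4262.0

4262.0


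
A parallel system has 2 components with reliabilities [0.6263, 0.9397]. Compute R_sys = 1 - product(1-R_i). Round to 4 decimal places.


Components: [0.6263, 0.9397]
(1 - 0.6263) = 0.3737, running product = 0.3737
(1 - 0.9397) = 0.0603, running product = 0.0225
Product of (1-R_i) = 0.0225
R_sys = 1 - 0.0225 = 0.9775

0.9775


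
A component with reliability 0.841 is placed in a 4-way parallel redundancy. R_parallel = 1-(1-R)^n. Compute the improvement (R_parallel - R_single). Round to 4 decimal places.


R_single = 0.841, n = 4
1 - R_single = 0.159
(1 - R_single)^n = 0.159^4 = 0.0006
R_parallel = 1 - 0.0006 = 0.9994
Improvement = 0.9994 - 0.841
Improvement = 0.1584

0.1584


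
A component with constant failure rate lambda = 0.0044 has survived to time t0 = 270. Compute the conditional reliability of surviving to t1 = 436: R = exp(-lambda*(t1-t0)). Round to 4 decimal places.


lambda = 0.0044
t0 = 270, t1 = 436
t1 - t0 = 166
lambda * (t1-t0) = 0.0044 * 166 = 0.7304
R = exp(-0.7304)
R = 0.4817

0.4817


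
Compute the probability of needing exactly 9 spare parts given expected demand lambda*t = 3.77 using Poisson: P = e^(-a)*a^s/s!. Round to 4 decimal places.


a = 3.77, s = 9
e^(-a) = e^(-3.77) = 0.0231
a^s = 3.77^9 = 153841.0204
s! = 362880
P = 0.0231 * 153841.0204 / 362880
P = 0.0098

0.0098


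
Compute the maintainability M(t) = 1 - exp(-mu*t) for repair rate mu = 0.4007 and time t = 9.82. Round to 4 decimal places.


mu = 0.4007, t = 9.82
mu * t = 0.4007 * 9.82 = 3.9349
exp(-3.9349) = 0.0195
M(t) = 1 - 0.0195
M(t) = 0.9805

0.9805


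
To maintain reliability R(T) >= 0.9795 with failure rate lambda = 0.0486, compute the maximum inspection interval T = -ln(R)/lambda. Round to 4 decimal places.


R_target = 0.9795
lambda = 0.0486
-ln(0.9795) = 0.0207
T = 0.0207 / 0.0486
T = 0.4262

0.4262


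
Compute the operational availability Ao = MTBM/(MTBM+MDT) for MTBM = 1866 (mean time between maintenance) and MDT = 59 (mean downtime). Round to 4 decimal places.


MTBM = 1866
MDT = 59
MTBM + MDT = 1925
Ao = 1866 / 1925
Ao = 0.9694

0.9694


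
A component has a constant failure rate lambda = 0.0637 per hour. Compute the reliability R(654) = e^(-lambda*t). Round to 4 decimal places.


lambda = 0.0637
t = 654
lambda * t = 41.6598
R(t) = e^(-41.6598)
R(t) = 0.0

0.0


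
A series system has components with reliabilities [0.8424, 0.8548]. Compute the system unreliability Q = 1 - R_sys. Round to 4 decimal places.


Components: [0.8424, 0.8548]
After component 1: product = 0.8424
After component 2: product = 0.7201
R_sys = 0.7201
Q = 1 - 0.7201 = 0.2799

0.2799


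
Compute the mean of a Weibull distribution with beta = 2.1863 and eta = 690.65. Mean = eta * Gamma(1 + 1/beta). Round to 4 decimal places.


beta = 2.1863, eta = 690.65
1/beta = 0.4574
1 + 1/beta = 1.4574
Gamma(1.4574) = 0.8856
Mean = 690.65 * 0.8856
Mean = 611.6472

611.6472


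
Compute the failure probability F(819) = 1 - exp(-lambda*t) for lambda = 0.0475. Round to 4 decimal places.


lambda = 0.0475, t = 819
lambda * t = 38.9025
exp(-38.9025) = 0.0
F(t) = 1 - 0.0
F(t) = 1.0

1.0


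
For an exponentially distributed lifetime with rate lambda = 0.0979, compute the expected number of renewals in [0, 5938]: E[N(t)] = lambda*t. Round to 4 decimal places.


lambda = 0.0979
t = 5938
E[N(t)] = lambda * t
E[N(t)] = 0.0979 * 5938
E[N(t)] = 581.3302

581.3302


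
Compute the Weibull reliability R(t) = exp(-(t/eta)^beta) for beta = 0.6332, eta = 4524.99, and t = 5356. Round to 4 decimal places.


beta = 0.6332, eta = 4524.99, t = 5356
t/eta = 5356 / 4524.99 = 1.1836
(t/eta)^beta = 1.1836^0.6332 = 1.1127
R(t) = exp(-1.1127)
R(t) = 0.3287

0.3287


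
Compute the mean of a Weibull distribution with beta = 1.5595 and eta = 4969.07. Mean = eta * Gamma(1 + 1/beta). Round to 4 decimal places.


beta = 1.5595, eta = 4969.07
1/beta = 0.6412
1 + 1/beta = 1.6412
Gamma(1.6412) = 0.8988
Mean = 4969.07 * 0.8988
Mean = 4466.2968

4466.2968


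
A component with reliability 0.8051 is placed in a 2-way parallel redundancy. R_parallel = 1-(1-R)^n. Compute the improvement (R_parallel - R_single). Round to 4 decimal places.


R_single = 0.8051, n = 2
1 - R_single = 0.1949
(1 - R_single)^n = 0.1949^2 = 0.038
R_parallel = 1 - 0.038 = 0.962
Improvement = 0.962 - 0.8051
Improvement = 0.1569

0.1569


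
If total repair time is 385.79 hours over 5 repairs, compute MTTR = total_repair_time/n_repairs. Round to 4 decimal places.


total_repair_time = 385.79
n_repairs = 5
MTTR = 385.79 / 5
MTTR = 77.158

77.158


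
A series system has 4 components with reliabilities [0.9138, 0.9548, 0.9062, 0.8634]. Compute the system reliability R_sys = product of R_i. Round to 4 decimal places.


Components: [0.9138, 0.9548, 0.9062, 0.8634]
After component 1 (R=0.9138): product = 0.9138
After component 2 (R=0.9548): product = 0.8725
After component 3 (R=0.9062): product = 0.7907
After component 4 (R=0.8634): product = 0.6827
R_sys = 0.6827

0.6827


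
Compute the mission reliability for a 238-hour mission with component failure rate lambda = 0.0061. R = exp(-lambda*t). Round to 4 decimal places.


lambda = 0.0061
mission_time = 238
lambda * t = 0.0061 * 238 = 1.4518
R = exp(-1.4518)
R = 0.2341

0.2341


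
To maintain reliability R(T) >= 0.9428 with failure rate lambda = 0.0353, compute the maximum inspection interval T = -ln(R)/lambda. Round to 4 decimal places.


R_target = 0.9428
lambda = 0.0353
-ln(0.9428) = 0.0589
T = 0.0589 / 0.0353
T = 1.6686

1.6686


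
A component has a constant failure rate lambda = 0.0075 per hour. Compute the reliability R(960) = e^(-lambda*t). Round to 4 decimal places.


lambda = 0.0075
t = 960
lambda * t = 7.2
R(t) = e^(-7.2)
R(t) = 0.0007

0.0007


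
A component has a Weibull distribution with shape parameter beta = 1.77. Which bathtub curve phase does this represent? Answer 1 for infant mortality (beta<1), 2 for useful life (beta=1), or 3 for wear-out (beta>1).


beta = 1.77
Compare beta to 1:
beta < 1 => infant mortality (phase 1)
beta = 1 => useful life (phase 2)
beta > 1 => wear-out (phase 3)
Since beta = 1.77, this is wear-out (increasing failure rate)
Phase = 3

3


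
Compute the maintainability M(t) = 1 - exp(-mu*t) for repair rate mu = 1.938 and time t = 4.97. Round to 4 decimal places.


mu = 1.938, t = 4.97
mu * t = 1.938 * 4.97 = 9.6319
exp(-9.6319) = 0.0001
M(t) = 1 - 0.0001
M(t) = 0.9999

0.9999


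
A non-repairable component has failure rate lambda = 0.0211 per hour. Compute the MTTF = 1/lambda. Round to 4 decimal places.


lambda = 0.0211
MTTF = 1 / 0.0211
MTTF = 47.3934

47.3934


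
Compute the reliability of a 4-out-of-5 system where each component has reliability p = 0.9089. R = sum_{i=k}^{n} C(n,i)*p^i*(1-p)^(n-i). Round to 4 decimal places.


k = 4, n = 5, p = 0.9089
i=4: C(5,4)=5 * 0.9089^4 * 0.0911^1 = 0.3109
i=5: C(5,5)=1 * 0.9089^5 * 0.0911^0 = 0.6203
R = sum of terms = 0.9311

0.9311


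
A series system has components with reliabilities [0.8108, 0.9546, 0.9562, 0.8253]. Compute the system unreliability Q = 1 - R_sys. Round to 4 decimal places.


Components: [0.8108, 0.9546, 0.9562, 0.8253]
After component 1: product = 0.8108
After component 2: product = 0.774
After component 3: product = 0.7401
After component 4: product = 0.6108
R_sys = 0.6108
Q = 1 - 0.6108 = 0.3892

0.3892


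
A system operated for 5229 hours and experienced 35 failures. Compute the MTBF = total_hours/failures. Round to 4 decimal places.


total_hours = 5229
failures = 35
MTBF = 5229 / 35
MTBF = 149.4

149.4


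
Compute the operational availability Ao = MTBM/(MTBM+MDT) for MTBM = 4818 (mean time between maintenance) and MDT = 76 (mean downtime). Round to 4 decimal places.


MTBM = 4818
MDT = 76
MTBM + MDT = 4894
Ao = 4818 / 4894
Ao = 0.9845

0.9845


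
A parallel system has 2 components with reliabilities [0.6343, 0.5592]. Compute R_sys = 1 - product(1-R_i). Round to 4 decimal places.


Components: [0.6343, 0.5592]
(1 - 0.6343) = 0.3657, running product = 0.3657
(1 - 0.5592) = 0.4408, running product = 0.1612
Product of (1-R_i) = 0.1612
R_sys = 1 - 0.1612 = 0.8388

0.8388


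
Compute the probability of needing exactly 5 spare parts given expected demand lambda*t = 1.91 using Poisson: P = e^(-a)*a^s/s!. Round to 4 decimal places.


a = 1.91, s = 5
e^(-a) = e^(-1.91) = 0.1481
a^s = 1.91^5 = 25.4195
s! = 120
P = 0.1481 * 25.4195 / 120
P = 0.0314

0.0314


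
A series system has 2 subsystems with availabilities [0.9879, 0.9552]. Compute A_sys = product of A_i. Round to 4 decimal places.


Subsystems: [0.9879, 0.9552]
After subsystem 1 (A=0.9879): product = 0.9879
After subsystem 2 (A=0.9552): product = 0.9436
A_sys = 0.9436

0.9436


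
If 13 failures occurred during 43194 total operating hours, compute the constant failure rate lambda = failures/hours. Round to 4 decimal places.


failures = 13
total_hours = 43194
lambda = 13 / 43194
lambda = 0.0003

0.0003


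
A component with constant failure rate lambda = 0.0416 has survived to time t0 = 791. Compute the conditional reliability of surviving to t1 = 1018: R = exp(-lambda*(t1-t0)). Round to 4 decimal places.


lambda = 0.0416
t0 = 791, t1 = 1018
t1 - t0 = 227
lambda * (t1-t0) = 0.0416 * 227 = 9.4432
R = exp(-9.4432)
R = 0.0001

0.0001


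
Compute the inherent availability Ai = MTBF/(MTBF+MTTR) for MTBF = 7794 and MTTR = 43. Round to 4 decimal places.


MTBF = 7794
MTTR = 43
MTBF + MTTR = 7837
Ai = 7794 / 7837
Ai = 0.9945

0.9945


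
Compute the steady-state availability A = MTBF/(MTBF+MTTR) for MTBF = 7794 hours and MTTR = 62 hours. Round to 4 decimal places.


MTBF = 7794
MTTR = 62
MTBF + MTTR = 7856
A = 7794 / 7856
A = 0.9921

0.9921


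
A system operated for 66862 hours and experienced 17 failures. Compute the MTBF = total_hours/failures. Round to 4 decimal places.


total_hours = 66862
failures = 17
MTBF = 66862 / 17
MTBF = 3933.0588

3933.0588


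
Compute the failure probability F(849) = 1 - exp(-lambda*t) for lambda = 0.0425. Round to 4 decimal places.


lambda = 0.0425, t = 849
lambda * t = 36.0825
exp(-36.0825) = 0.0
F(t) = 1 - 0.0
F(t) = 1.0

1.0


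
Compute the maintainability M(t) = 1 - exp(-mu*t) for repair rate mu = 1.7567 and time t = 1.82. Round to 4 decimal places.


mu = 1.7567, t = 1.82
mu * t = 1.7567 * 1.82 = 3.1972
exp(-3.1972) = 0.0409
M(t) = 1 - 0.0409
M(t) = 0.9591

0.9591


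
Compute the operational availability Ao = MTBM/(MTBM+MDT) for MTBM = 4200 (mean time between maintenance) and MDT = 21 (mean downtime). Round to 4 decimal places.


MTBM = 4200
MDT = 21
MTBM + MDT = 4221
Ao = 4200 / 4221
Ao = 0.995

0.995


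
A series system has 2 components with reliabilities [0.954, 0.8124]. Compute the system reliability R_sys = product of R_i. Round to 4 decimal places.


Components: [0.954, 0.8124]
After component 1 (R=0.954): product = 0.954
After component 2 (R=0.8124): product = 0.775
R_sys = 0.775

0.775


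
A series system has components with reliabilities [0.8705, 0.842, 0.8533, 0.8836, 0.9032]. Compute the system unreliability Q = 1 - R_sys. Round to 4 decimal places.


Components: [0.8705, 0.842, 0.8533, 0.8836, 0.9032]
After component 1: product = 0.8705
After component 2: product = 0.733
After component 3: product = 0.6254
After component 4: product = 0.5526
After component 5: product = 0.4991
R_sys = 0.4991
Q = 1 - 0.4991 = 0.5009

0.5009


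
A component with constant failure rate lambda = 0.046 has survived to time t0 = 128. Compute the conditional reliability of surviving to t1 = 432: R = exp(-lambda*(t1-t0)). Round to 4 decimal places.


lambda = 0.046
t0 = 128, t1 = 432
t1 - t0 = 304
lambda * (t1-t0) = 0.046 * 304 = 13.984
R = exp(-13.984)
R = 0.0

0.0


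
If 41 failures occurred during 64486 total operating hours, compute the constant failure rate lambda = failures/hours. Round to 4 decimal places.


failures = 41
total_hours = 64486
lambda = 41 / 64486
lambda = 0.0006

0.0006


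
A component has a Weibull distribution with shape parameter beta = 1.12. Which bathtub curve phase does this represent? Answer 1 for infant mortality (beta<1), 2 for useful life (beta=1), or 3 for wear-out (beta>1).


beta = 1.12
Compare beta to 1:
beta < 1 => infant mortality (phase 1)
beta = 1 => useful life (phase 2)
beta > 1 => wear-out (phase 3)
Since beta = 1.12, this is wear-out (increasing failure rate)
Phase = 3

3


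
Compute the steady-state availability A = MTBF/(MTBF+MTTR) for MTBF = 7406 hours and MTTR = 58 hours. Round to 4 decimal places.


MTBF = 7406
MTTR = 58
MTBF + MTTR = 7464
A = 7406 / 7464
A = 0.9922

0.9922


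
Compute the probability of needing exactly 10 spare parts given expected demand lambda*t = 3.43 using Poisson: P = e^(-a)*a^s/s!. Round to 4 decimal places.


a = 3.43, s = 10
e^(-a) = e^(-3.43) = 0.0324
a^s = 3.43^10 = 225393.4029
s! = 3628800
P = 0.0324 * 225393.4029 / 3628800
P = 0.002

0.002


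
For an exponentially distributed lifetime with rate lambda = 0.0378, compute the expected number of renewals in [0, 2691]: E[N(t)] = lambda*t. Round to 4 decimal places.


lambda = 0.0378
t = 2691
E[N(t)] = lambda * t
E[N(t)] = 0.0378 * 2691
E[N(t)] = 101.7198

101.7198


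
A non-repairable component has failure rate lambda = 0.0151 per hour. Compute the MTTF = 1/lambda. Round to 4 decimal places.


lambda = 0.0151
MTTF = 1 / 0.0151
MTTF = 66.2252

66.2252


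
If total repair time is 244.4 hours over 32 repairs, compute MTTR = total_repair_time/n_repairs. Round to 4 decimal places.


total_repair_time = 244.4
n_repairs = 32
MTTR = 244.4 / 32
MTTR = 7.6375

7.6375


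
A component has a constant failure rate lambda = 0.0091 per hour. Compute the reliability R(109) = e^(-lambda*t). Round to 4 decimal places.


lambda = 0.0091
t = 109
lambda * t = 0.9919
R(t) = e^(-0.9919)
R(t) = 0.3709

0.3709


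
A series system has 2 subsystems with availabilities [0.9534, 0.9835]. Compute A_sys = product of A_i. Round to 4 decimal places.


Subsystems: [0.9534, 0.9835]
After subsystem 1 (A=0.9534): product = 0.9534
After subsystem 2 (A=0.9835): product = 0.9377
A_sys = 0.9377

0.9377


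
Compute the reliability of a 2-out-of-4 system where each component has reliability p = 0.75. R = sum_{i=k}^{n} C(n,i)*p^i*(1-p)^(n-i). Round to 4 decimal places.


k = 2, n = 4, p = 0.75
i=2: C(4,2)=6 * 0.75^2 * 0.25^2 = 0.2109
i=3: C(4,3)=4 * 0.75^3 * 0.25^1 = 0.4219
i=4: C(4,4)=1 * 0.75^4 * 0.25^0 = 0.3164
R = sum of terms = 0.9492

0.9492


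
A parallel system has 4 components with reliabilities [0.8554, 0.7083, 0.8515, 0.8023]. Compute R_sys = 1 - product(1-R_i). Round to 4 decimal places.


Components: [0.8554, 0.7083, 0.8515, 0.8023]
(1 - 0.8554) = 0.1446, running product = 0.1446
(1 - 0.7083) = 0.2917, running product = 0.0422
(1 - 0.8515) = 0.1485, running product = 0.0063
(1 - 0.8023) = 0.1977, running product = 0.0012
Product of (1-R_i) = 0.0012
R_sys = 1 - 0.0012 = 0.9988

0.9988


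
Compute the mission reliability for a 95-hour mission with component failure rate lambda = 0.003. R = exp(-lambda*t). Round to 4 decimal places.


lambda = 0.003
mission_time = 95
lambda * t = 0.003 * 95 = 0.285
R = exp(-0.285)
R = 0.752

0.752


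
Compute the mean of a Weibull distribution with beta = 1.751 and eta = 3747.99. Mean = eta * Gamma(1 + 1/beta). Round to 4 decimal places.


beta = 1.751, eta = 3747.99
1/beta = 0.5711
1 + 1/beta = 1.5711
Gamma(1.5711) = 0.8906
Mean = 3747.99 * 0.8906
Mean = 3337.9162

3337.9162


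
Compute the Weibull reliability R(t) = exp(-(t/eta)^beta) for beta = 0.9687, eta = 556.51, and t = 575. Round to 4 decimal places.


beta = 0.9687, eta = 556.51, t = 575
t/eta = 575 / 556.51 = 1.0332
(t/eta)^beta = 1.0332^0.9687 = 1.0322
R(t) = exp(-1.0322)
R(t) = 0.3562

0.3562


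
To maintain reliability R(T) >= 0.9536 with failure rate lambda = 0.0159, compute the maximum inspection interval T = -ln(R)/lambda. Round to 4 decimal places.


R_target = 0.9536
lambda = 0.0159
-ln(0.9536) = 0.0475
T = 0.0475 / 0.0159
T = 2.9881

2.9881


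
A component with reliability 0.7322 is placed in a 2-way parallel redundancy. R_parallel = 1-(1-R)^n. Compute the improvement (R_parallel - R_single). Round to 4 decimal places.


R_single = 0.7322, n = 2
1 - R_single = 0.2678
(1 - R_single)^n = 0.2678^2 = 0.0717
R_parallel = 1 - 0.0717 = 0.9283
Improvement = 0.9283 - 0.7322
Improvement = 0.1961

0.1961


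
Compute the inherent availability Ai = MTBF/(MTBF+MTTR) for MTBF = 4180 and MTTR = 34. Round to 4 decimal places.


MTBF = 4180
MTTR = 34
MTBF + MTTR = 4214
Ai = 4180 / 4214
Ai = 0.9919

0.9919


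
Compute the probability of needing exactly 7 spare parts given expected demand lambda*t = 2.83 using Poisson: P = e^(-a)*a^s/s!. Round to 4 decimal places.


a = 2.83, s = 7
e^(-a) = e^(-2.83) = 0.059
a^s = 2.83^7 = 1453.8013
s! = 5040
P = 0.059 * 1453.8013 / 5040
P = 0.017

0.017


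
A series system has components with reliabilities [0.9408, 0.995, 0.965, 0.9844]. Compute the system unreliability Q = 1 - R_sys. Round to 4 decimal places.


Components: [0.9408, 0.995, 0.965, 0.9844]
After component 1: product = 0.9408
After component 2: product = 0.9361
After component 3: product = 0.9033
After component 4: product = 0.8892
R_sys = 0.8892
Q = 1 - 0.8892 = 0.1108

0.1108


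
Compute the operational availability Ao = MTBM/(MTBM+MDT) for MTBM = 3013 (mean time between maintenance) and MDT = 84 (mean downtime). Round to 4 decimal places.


MTBM = 3013
MDT = 84
MTBM + MDT = 3097
Ao = 3013 / 3097
Ao = 0.9729

0.9729


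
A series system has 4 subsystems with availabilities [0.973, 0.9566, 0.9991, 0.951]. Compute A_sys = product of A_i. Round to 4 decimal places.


Subsystems: [0.973, 0.9566, 0.9991, 0.951]
After subsystem 1 (A=0.973): product = 0.973
After subsystem 2 (A=0.9566): product = 0.9308
After subsystem 3 (A=0.9991): product = 0.9299
After subsystem 4 (A=0.951): product = 0.8844
A_sys = 0.8844

0.8844


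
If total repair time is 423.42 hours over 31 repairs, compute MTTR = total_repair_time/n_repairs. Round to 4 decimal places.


total_repair_time = 423.42
n_repairs = 31
MTTR = 423.42 / 31
MTTR = 13.6587

13.6587


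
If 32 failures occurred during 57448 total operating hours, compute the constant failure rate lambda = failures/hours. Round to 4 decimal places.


failures = 32
total_hours = 57448
lambda = 32 / 57448
lambda = 0.0006

0.0006


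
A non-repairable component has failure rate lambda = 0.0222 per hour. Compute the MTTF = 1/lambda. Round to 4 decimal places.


lambda = 0.0222
MTTF = 1 / 0.0222
MTTF = 45.045

45.045


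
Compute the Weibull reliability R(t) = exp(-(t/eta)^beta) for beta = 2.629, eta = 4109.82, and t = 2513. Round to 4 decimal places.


beta = 2.629, eta = 4109.82, t = 2513
t/eta = 2513 / 4109.82 = 0.6115
(t/eta)^beta = 0.6115^2.629 = 0.2744
R(t) = exp(-0.2744)
R(t) = 0.76

0.76


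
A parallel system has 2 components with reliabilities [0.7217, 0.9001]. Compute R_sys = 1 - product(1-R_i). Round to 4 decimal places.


Components: [0.7217, 0.9001]
(1 - 0.7217) = 0.2783, running product = 0.2783
(1 - 0.9001) = 0.0999, running product = 0.0278
Product of (1-R_i) = 0.0278
R_sys = 1 - 0.0278 = 0.9722

0.9722


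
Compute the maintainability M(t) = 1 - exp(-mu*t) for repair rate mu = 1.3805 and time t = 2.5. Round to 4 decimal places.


mu = 1.3805, t = 2.5
mu * t = 1.3805 * 2.5 = 3.4512
exp(-3.4512) = 0.0317
M(t) = 1 - 0.0317
M(t) = 0.9683

0.9683


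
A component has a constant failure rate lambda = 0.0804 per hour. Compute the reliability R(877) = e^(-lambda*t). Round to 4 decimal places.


lambda = 0.0804
t = 877
lambda * t = 70.5108
R(t) = e^(-70.5108)
R(t) = 0.0

0.0


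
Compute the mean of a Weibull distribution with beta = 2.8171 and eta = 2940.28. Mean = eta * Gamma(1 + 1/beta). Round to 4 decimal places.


beta = 2.8171, eta = 2940.28
1/beta = 0.355
1 + 1/beta = 1.355
Gamma(1.355) = 0.8907
Mean = 2940.28 * 0.8907
Mean = 2618.7849

2618.7849


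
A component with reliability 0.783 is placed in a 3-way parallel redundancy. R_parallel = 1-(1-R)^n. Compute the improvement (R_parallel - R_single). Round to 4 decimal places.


R_single = 0.783, n = 3
1 - R_single = 0.217
(1 - R_single)^n = 0.217^3 = 0.0102
R_parallel = 1 - 0.0102 = 0.9898
Improvement = 0.9898 - 0.783
Improvement = 0.2068

0.2068


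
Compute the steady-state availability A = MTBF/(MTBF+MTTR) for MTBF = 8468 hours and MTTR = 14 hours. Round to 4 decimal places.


MTBF = 8468
MTTR = 14
MTBF + MTTR = 8482
A = 8468 / 8482
A = 0.9983

0.9983


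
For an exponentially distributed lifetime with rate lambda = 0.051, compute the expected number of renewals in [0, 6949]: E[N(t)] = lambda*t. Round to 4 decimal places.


lambda = 0.051
t = 6949
E[N(t)] = lambda * t
E[N(t)] = 0.051 * 6949
E[N(t)] = 354.399

354.399


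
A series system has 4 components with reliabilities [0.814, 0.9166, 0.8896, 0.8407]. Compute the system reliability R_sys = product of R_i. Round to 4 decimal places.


Components: [0.814, 0.9166, 0.8896, 0.8407]
After component 1 (R=0.814): product = 0.814
After component 2 (R=0.9166): product = 0.7461
After component 3 (R=0.8896): product = 0.6637
After component 4 (R=0.8407): product = 0.558
R_sys = 0.558

0.558


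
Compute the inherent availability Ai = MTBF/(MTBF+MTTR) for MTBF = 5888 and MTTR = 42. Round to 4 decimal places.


MTBF = 5888
MTTR = 42
MTBF + MTTR = 5930
Ai = 5888 / 5930
Ai = 0.9929

0.9929


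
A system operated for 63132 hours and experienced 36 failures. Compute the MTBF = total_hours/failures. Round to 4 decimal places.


total_hours = 63132
failures = 36
MTBF = 63132 / 36
MTBF = 1753.6667

1753.6667


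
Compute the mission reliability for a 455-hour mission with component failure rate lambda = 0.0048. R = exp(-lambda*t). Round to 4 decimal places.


lambda = 0.0048
mission_time = 455
lambda * t = 0.0048 * 455 = 2.184
R = exp(-2.184)
R = 0.1126

0.1126


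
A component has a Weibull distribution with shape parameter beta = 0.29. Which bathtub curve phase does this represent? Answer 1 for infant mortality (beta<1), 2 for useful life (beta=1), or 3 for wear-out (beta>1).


beta = 0.29
Compare beta to 1:
beta < 1 => infant mortality (phase 1)
beta = 1 => useful life (phase 2)
beta > 1 => wear-out (phase 3)
Since beta = 0.29, this is infant mortality (decreasing failure rate)
Phase = 1

1


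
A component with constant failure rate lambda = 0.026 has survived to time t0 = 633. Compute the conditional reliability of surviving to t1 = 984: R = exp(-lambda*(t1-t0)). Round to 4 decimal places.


lambda = 0.026
t0 = 633, t1 = 984
t1 - t0 = 351
lambda * (t1-t0) = 0.026 * 351 = 9.126
R = exp(-9.126)
R = 0.0001

0.0001


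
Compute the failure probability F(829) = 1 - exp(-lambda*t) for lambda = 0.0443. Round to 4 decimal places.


lambda = 0.0443, t = 829
lambda * t = 36.7247
exp(-36.7247) = 0.0
F(t) = 1 - 0.0
F(t) = 1.0

1.0


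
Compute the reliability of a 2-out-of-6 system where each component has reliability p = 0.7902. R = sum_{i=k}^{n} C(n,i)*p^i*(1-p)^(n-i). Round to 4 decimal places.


k = 2, n = 6, p = 0.7902
i=2: C(6,2)=15 * 0.7902^2 * 0.2098^4 = 0.0181
i=3: C(6,3)=20 * 0.7902^3 * 0.2098^3 = 0.0911
i=4: C(6,4)=15 * 0.7902^4 * 0.2098^2 = 0.2574
i=5: C(6,5)=6 * 0.7902^5 * 0.2098^1 = 0.3878
i=6: C(6,6)=1 * 0.7902^6 * 0.2098^0 = 0.2435
R = sum of terms = 0.998

0.998


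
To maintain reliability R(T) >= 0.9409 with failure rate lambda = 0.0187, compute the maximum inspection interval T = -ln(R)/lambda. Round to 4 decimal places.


R_target = 0.9409
lambda = 0.0187
-ln(0.9409) = 0.0609
T = 0.0609 / 0.0187
T = 3.2577

3.2577


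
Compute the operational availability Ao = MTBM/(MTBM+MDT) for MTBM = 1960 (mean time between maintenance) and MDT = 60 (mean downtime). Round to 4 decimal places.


MTBM = 1960
MDT = 60
MTBM + MDT = 2020
Ao = 1960 / 2020
Ao = 0.9703

0.9703


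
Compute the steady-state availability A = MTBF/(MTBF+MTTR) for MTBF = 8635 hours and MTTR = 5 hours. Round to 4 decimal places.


MTBF = 8635
MTTR = 5
MTBF + MTTR = 8640
A = 8635 / 8640
A = 0.9994

0.9994


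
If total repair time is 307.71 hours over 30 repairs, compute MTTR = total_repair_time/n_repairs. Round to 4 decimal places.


total_repair_time = 307.71
n_repairs = 30
MTTR = 307.71 / 30
MTTR = 10.257

10.257


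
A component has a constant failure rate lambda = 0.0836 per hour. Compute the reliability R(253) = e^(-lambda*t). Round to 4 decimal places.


lambda = 0.0836
t = 253
lambda * t = 21.1508
R(t) = e^(-21.1508)
R(t) = 0.0

0.0


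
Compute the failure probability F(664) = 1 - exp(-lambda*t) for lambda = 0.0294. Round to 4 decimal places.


lambda = 0.0294, t = 664
lambda * t = 19.5216
exp(-19.5216) = 0.0
F(t) = 1 - 0.0
F(t) = 1.0

1.0


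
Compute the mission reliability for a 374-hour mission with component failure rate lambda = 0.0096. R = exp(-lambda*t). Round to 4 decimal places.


lambda = 0.0096
mission_time = 374
lambda * t = 0.0096 * 374 = 3.5904
R = exp(-3.5904)
R = 0.0276

0.0276


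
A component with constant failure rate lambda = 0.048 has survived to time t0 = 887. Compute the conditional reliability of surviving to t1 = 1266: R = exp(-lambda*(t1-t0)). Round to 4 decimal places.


lambda = 0.048
t0 = 887, t1 = 1266
t1 - t0 = 379
lambda * (t1-t0) = 0.048 * 379 = 18.192
R = exp(-18.192)
R = 0.0

0.0


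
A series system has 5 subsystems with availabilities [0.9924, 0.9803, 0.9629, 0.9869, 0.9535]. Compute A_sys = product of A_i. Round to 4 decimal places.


Subsystems: [0.9924, 0.9803, 0.9629, 0.9869, 0.9535]
After subsystem 1 (A=0.9924): product = 0.9924
After subsystem 2 (A=0.9803): product = 0.9728
After subsystem 3 (A=0.9629): product = 0.9368
After subsystem 4 (A=0.9869): product = 0.9245
After subsystem 5 (A=0.9535): product = 0.8815
A_sys = 0.8815

0.8815


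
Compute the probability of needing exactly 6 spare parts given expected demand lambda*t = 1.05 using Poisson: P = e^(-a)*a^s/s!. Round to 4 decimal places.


a = 1.05, s = 6
e^(-a) = e^(-1.05) = 0.3499
a^s = 1.05^6 = 1.3401
s! = 720
P = 0.3499 * 1.3401 / 720
P = 0.0007

0.0007


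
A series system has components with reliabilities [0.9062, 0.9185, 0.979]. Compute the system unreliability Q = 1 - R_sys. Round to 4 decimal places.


Components: [0.9062, 0.9185, 0.979]
After component 1: product = 0.9062
After component 2: product = 0.8323
After component 3: product = 0.8149
R_sys = 0.8149
Q = 1 - 0.8149 = 0.1851

0.1851


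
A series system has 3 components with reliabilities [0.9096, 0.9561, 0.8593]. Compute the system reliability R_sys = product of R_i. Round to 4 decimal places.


Components: [0.9096, 0.9561, 0.8593]
After component 1 (R=0.9096): product = 0.9096
After component 2 (R=0.9561): product = 0.8697
After component 3 (R=0.8593): product = 0.7473
R_sys = 0.7473

0.7473


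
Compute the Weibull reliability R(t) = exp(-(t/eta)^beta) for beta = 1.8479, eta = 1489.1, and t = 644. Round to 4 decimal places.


beta = 1.8479, eta = 1489.1, t = 644
t/eta = 644 / 1489.1 = 0.4325
(t/eta)^beta = 0.4325^1.8479 = 0.2125
R(t) = exp(-0.2125)
R(t) = 0.8086

0.8086


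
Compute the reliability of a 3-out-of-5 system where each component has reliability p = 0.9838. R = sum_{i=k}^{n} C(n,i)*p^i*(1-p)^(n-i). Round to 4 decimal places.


k = 3, n = 5, p = 0.9838
i=3: C(5,3)=10 * 0.9838^3 * 0.0162^2 = 0.0025
i=4: C(5,4)=5 * 0.9838^4 * 0.0162^1 = 0.0759
i=5: C(5,5)=1 * 0.9838^5 * 0.0162^0 = 0.9216
R = sum of terms = 1.0

1.0


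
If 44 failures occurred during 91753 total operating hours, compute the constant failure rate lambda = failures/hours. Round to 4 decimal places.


failures = 44
total_hours = 91753
lambda = 44 / 91753
lambda = 0.0005

0.0005


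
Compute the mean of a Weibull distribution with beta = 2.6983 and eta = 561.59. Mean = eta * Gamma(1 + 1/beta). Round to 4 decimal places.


beta = 2.6983, eta = 561.59
1/beta = 0.3706
1 + 1/beta = 1.3706
Gamma(1.3706) = 0.8893
Mean = 561.59 * 0.8893
Mean = 499.4017

499.4017


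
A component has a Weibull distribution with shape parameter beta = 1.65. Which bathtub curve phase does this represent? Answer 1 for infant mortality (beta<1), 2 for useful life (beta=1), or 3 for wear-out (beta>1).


beta = 1.65
Compare beta to 1:
beta < 1 => infant mortality (phase 1)
beta = 1 => useful life (phase 2)
beta > 1 => wear-out (phase 3)
Since beta = 1.65, this is wear-out (increasing failure rate)
Phase = 3

3


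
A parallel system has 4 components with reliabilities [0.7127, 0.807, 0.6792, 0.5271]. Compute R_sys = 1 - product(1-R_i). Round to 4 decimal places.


Components: [0.7127, 0.807, 0.6792, 0.5271]
(1 - 0.7127) = 0.2873, running product = 0.2873
(1 - 0.807) = 0.193, running product = 0.0554
(1 - 0.6792) = 0.3208, running product = 0.0178
(1 - 0.5271) = 0.4729, running product = 0.0084
Product of (1-R_i) = 0.0084
R_sys = 1 - 0.0084 = 0.9916

0.9916


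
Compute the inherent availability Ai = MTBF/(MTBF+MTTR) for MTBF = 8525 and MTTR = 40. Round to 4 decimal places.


MTBF = 8525
MTTR = 40
MTBF + MTTR = 8565
Ai = 8525 / 8565
Ai = 0.9953

0.9953


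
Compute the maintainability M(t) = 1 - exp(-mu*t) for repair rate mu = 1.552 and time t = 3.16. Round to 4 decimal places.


mu = 1.552, t = 3.16
mu * t = 1.552 * 3.16 = 4.9043
exp(-4.9043) = 0.0074
M(t) = 1 - 0.0074
M(t) = 0.9926

0.9926


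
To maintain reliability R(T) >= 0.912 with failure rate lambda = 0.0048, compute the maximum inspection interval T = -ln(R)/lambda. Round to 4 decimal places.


R_target = 0.912
lambda = 0.0048
-ln(0.912) = 0.0921
T = 0.0921 / 0.0048
T = 19.1907

19.1907


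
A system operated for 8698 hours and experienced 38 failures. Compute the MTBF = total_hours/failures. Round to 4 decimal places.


total_hours = 8698
failures = 38
MTBF = 8698 / 38
MTBF = 228.8947

228.8947


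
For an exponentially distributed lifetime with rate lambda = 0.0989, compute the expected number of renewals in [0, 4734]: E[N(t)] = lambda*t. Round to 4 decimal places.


lambda = 0.0989
t = 4734
E[N(t)] = lambda * t
E[N(t)] = 0.0989 * 4734
E[N(t)] = 468.1926

468.1926


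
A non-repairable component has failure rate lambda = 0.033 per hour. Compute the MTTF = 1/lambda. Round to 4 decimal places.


lambda = 0.033
MTTF = 1 / 0.033
MTTF = 30.303

30.303


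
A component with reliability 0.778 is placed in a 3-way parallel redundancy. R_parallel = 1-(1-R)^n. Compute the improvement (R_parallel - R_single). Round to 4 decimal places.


R_single = 0.778, n = 3
1 - R_single = 0.222
(1 - R_single)^n = 0.222^3 = 0.0109
R_parallel = 1 - 0.0109 = 0.9891
Improvement = 0.9891 - 0.778
Improvement = 0.2111

0.2111


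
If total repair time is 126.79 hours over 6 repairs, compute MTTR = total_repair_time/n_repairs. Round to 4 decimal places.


total_repair_time = 126.79
n_repairs = 6
MTTR = 126.79 / 6
MTTR = 21.1317

21.1317


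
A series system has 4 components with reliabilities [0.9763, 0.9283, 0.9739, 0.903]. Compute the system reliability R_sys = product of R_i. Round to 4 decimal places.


Components: [0.9763, 0.9283, 0.9739, 0.903]
After component 1 (R=0.9763): product = 0.9763
After component 2 (R=0.9283): product = 0.9063
After component 3 (R=0.9739): product = 0.8826
After component 4 (R=0.903): product = 0.797
R_sys = 0.797

0.797


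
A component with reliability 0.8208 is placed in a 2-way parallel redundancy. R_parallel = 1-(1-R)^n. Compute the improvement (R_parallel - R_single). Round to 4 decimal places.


R_single = 0.8208, n = 2
1 - R_single = 0.1792
(1 - R_single)^n = 0.1792^2 = 0.0321
R_parallel = 1 - 0.0321 = 0.9679
Improvement = 0.9679 - 0.8208
Improvement = 0.1471

0.1471


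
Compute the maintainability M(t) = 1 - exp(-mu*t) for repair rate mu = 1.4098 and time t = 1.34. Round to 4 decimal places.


mu = 1.4098, t = 1.34
mu * t = 1.4098 * 1.34 = 1.8891
exp(-1.8891) = 0.1512
M(t) = 1 - 0.1512
M(t) = 0.8488

0.8488


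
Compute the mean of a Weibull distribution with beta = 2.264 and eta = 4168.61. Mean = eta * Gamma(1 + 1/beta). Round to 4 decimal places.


beta = 2.264, eta = 4168.61
1/beta = 0.4417
1 + 1/beta = 1.4417
Gamma(1.4417) = 0.8858
Mean = 4168.61 * 0.8858
Mean = 3692.4487

3692.4487
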